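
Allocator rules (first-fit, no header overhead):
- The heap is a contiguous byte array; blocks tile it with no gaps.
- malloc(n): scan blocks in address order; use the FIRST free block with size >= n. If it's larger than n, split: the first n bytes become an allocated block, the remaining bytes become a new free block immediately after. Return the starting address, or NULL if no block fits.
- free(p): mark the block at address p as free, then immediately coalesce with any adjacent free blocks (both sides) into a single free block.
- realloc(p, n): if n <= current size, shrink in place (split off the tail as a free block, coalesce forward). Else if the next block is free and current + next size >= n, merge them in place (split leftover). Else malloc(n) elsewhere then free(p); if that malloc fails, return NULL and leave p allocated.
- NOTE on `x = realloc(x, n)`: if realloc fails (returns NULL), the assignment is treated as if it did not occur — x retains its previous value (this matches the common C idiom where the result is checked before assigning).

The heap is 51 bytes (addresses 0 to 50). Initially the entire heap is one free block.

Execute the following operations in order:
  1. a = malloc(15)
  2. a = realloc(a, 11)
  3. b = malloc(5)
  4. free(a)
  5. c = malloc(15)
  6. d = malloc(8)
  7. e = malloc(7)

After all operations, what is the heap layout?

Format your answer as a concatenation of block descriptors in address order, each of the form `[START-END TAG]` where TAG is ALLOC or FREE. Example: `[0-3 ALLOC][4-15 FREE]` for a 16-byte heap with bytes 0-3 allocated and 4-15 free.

Answer: [0-7 ALLOC][8-10 FREE][11-15 ALLOC][16-30 ALLOC][31-37 ALLOC][38-50 FREE]

Derivation:
Op 1: a = malloc(15) -> a = 0; heap: [0-14 ALLOC][15-50 FREE]
Op 2: a = realloc(a, 11) -> a = 0; heap: [0-10 ALLOC][11-50 FREE]
Op 3: b = malloc(5) -> b = 11; heap: [0-10 ALLOC][11-15 ALLOC][16-50 FREE]
Op 4: free(a) -> (freed a); heap: [0-10 FREE][11-15 ALLOC][16-50 FREE]
Op 5: c = malloc(15) -> c = 16; heap: [0-10 FREE][11-15 ALLOC][16-30 ALLOC][31-50 FREE]
Op 6: d = malloc(8) -> d = 0; heap: [0-7 ALLOC][8-10 FREE][11-15 ALLOC][16-30 ALLOC][31-50 FREE]
Op 7: e = malloc(7) -> e = 31; heap: [0-7 ALLOC][8-10 FREE][11-15 ALLOC][16-30 ALLOC][31-37 ALLOC][38-50 FREE]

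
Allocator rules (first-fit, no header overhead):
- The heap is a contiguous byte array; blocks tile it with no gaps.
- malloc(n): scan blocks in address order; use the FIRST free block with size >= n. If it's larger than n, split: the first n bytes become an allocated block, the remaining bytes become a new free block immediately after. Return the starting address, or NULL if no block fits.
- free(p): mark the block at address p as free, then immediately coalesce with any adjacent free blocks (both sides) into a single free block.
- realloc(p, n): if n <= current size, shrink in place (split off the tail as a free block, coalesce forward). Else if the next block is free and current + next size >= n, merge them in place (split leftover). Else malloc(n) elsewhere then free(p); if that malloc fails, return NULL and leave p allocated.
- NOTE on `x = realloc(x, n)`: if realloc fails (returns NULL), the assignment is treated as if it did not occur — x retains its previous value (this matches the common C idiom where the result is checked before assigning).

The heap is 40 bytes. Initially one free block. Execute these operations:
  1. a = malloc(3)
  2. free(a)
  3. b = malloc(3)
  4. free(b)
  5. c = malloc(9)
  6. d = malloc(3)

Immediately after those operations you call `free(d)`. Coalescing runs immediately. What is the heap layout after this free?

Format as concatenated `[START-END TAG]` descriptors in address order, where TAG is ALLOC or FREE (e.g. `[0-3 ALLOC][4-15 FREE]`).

Op 1: a = malloc(3) -> a = 0; heap: [0-2 ALLOC][3-39 FREE]
Op 2: free(a) -> (freed a); heap: [0-39 FREE]
Op 3: b = malloc(3) -> b = 0; heap: [0-2 ALLOC][3-39 FREE]
Op 4: free(b) -> (freed b); heap: [0-39 FREE]
Op 5: c = malloc(9) -> c = 0; heap: [0-8 ALLOC][9-39 FREE]
Op 6: d = malloc(3) -> d = 9; heap: [0-8 ALLOC][9-11 ALLOC][12-39 FREE]
free(d): d = 9 -> block [9-11 ALLOC]; mark free, coalesce with adjacent free neighbors -> [0-8 ALLOC][9-39 FREE]

Answer: [0-8 ALLOC][9-39 FREE]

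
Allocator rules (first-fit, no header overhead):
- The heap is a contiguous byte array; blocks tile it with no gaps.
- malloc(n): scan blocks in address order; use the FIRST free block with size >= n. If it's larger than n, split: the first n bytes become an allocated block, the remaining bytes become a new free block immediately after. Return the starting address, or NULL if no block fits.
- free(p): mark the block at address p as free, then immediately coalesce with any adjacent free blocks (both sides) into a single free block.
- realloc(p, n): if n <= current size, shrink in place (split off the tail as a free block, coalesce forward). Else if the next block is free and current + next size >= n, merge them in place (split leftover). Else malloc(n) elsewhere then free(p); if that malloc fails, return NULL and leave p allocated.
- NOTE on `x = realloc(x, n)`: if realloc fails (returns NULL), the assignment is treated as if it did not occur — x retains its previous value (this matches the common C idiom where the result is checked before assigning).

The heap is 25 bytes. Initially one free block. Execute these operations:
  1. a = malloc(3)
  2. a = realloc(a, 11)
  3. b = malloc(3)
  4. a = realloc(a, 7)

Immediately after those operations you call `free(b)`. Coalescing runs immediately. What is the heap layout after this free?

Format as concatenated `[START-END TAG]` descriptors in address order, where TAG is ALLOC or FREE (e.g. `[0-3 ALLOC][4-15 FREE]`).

Op 1: a = malloc(3) -> a = 0; heap: [0-2 ALLOC][3-24 FREE]
Op 2: a = realloc(a, 11) -> a = 0; heap: [0-10 ALLOC][11-24 FREE]
Op 3: b = malloc(3) -> b = 11; heap: [0-10 ALLOC][11-13 ALLOC][14-24 FREE]
Op 4: a = realloc(a, 7) -> a = 0; heap: [0-6 ALLOC][7-10 FREE][11-13 ALLOC][14-24 FREE]
free(b): b = 11 -> block [11-13 ALLOC]; mark free, coalesce with adjacent free neighbors -> [0-6 ALLOC][7-24 FREE]

Answer: [0-6 ALLOC][7-24 FREE]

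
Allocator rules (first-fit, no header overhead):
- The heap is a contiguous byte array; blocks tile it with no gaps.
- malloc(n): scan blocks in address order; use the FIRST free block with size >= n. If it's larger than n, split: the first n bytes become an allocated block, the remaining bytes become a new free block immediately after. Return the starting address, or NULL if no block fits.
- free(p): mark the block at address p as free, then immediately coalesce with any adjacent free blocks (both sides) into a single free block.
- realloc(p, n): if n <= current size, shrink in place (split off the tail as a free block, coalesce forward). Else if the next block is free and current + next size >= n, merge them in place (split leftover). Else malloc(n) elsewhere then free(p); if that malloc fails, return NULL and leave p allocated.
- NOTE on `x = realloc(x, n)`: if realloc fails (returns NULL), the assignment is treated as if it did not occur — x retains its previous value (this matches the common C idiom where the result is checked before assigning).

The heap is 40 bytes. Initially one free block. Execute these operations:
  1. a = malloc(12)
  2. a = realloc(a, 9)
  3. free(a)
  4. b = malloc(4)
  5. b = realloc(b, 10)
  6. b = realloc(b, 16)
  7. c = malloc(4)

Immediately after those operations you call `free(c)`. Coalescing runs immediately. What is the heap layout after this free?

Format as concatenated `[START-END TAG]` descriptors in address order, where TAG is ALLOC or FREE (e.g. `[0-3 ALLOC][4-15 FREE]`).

Op 1: a = malloc(12) -> a = 0; heap: [0-11 ALLOC][12-39 FREE]
Op 2: a = realloc(a, 9) -> a = 0; heap: [0-8 ALLOC][9-39 FREE]
Op 3: free(a) -> (freed a); heap: [0-39 FREE]
Op 4: b = malloc(4) -> b = 0; heap: [0-3 ALLOC][4-39 FREE]
Op 5: b = realloc(b, 10) -> b = 0; heap: [0-9 ALLOC][10-39 FREE]
Op 6: b = realloc(b, 16) -> b = 0; heap: [0-15 ALLOC][16-39 FREE]
Op 7: c = malloc(4) -> c = 16; heap: [0-15 ALLOC][16-19 ALLOC][20-39 FREE]
free(c): c = 16 -> block [16-19 ALLOC]; mark free, coalesce with adjacent free neighbors -> [0-15 ALLOC][16-39 FREE]

Answer: [0-15 ALLOC][16-39 FREE]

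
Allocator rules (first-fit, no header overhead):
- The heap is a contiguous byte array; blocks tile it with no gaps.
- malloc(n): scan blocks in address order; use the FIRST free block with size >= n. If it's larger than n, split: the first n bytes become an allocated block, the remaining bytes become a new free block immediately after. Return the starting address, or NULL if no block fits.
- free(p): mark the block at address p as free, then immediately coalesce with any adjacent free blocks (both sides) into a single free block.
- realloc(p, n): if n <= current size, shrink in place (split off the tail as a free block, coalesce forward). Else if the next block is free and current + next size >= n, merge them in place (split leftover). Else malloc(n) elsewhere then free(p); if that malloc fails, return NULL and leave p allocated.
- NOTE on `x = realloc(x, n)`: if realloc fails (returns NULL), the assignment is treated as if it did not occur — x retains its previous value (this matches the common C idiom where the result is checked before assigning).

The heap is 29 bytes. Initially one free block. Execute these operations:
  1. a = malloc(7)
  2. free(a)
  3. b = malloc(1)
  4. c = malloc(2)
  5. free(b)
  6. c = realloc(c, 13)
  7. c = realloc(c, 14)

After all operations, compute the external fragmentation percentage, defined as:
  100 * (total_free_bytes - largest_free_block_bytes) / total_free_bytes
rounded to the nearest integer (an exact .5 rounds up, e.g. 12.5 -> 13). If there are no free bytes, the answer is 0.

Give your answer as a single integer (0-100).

Op 1: a = malloc(7) -> a = 0; heap: [0-6 ALLOC][7-28 FREE]
Op 2: free(a) -> (freed a); heap: [0-28 FREE]
Op 3: b = malloc(1) -> b = 0; heap: [0-0 ALLOC][1-28 FREE]
Op 4: c = malloc(2) -> c = 1; heap: [0-0 ALLOC][1-2 ALLOC][3-28 FREE]
Op 5: free(b) -> (freed b); heap: [0-0 FREE][1-2 ALLOC][3-28 FREE]
Op 6: c = realloc(c, 13) -> c = 1; heap: [0-0 FREE][1-13 ALLOC][14-28 FREE]
Op 7: c = realloc(c, 14) -> c = 1; heap: [0-0 FREE][1-14 ALLOC][15-28 FREE]
Free blocks: [1 14] total_free=15 largest=14 -> 100*(15-14)/15 = 100/15 ≈ 6.667 -> rounds to 7

Answer: 7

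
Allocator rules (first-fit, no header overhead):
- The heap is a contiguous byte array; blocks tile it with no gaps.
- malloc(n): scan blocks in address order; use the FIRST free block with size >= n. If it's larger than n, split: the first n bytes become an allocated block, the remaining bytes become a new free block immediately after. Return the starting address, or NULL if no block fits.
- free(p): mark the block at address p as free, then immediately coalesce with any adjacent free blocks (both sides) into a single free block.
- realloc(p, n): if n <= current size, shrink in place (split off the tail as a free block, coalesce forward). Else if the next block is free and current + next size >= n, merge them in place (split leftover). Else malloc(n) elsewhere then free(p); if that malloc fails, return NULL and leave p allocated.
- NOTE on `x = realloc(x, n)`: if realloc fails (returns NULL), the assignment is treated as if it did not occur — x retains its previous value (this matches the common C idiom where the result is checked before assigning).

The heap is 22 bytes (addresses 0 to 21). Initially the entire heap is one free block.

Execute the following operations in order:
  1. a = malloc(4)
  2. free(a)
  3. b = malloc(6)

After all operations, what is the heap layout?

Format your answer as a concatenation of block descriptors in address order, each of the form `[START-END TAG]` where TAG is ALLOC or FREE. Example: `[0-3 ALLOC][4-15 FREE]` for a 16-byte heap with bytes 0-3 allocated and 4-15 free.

Answer: [0-5 ALLOC][6-21 FREE]

Derivation:
Op 1: a = malloc(4) -> a = 0; heap: [0-3 ALLOC][4-21 FREE]
Op 2: free(a) -> (freed a); heap: [0-21 FREE]
Op 3: b = malloc(6) -> b = 0; heap: [0-5 ALLOC][6-21 FREE]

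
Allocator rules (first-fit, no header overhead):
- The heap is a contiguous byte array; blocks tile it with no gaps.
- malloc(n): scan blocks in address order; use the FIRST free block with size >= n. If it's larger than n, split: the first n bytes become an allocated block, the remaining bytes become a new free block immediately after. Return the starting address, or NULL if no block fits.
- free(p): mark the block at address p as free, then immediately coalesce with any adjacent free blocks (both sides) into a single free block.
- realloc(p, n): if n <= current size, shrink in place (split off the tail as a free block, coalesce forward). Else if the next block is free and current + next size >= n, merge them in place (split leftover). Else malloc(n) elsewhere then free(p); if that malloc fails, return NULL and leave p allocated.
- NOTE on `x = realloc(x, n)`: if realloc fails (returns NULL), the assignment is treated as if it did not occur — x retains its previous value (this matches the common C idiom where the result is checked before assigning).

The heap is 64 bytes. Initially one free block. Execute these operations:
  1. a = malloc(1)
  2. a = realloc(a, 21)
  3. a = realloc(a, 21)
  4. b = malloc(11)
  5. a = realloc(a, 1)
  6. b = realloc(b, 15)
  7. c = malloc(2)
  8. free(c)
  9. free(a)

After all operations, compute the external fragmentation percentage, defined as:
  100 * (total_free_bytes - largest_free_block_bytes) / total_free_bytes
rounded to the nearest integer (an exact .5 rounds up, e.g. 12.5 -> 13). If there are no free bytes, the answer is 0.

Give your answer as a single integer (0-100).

Answer: 43

Derivation:
Op 1: a = malloc(1) -> a = 0; heap: [0-0 ALLOC][1-63 FREE]
Op 2: a = realloc(a, 21) -> a = 0; heap: [0-20 ALLOC][21-63 FREE]
Op 3: a = realloc(a, 21) -> a = 0; heap: [0-20 ALLOC][21-63 FREE]
Op 4: b = malloc(11) -> b = 21; heap: [0-20 ALLOC][21-31 ALLOC][32-63 FREE]
Op 5: a = realloc(a, 1) -> a = 0; heap: [0-0 ALLOC][1-20 FREE][21-31 ALLOC][32-63 FREE]
Op 6: b = realloc(b, 15) -> b = 21; heap: [0-0 ALLOC][1-20 FREE][21-35 ALLOC][36-63 FREE]
Op 7: c = malloc(2) -> c = 1; heap: [0-0 ALLOC][1-2 ALLOC][3-20 FREE][21-35 ALLOC][36-63 FREE]
Op 8: free(c) -> (freed c); heap: [0-0 ALLOC][1-20 FREE][21-35 ALLOC][36-63 FREE]
Op 9: free(a) -> (freed a); heap: [0-20 FREE][21-35 ALLOC][36-63 FREE]
Free blocks: [21 28] total_free=49 largest=28 -> 100*(49-28)/49 = 2100/49 ≈ 42.857 -> rounds to 43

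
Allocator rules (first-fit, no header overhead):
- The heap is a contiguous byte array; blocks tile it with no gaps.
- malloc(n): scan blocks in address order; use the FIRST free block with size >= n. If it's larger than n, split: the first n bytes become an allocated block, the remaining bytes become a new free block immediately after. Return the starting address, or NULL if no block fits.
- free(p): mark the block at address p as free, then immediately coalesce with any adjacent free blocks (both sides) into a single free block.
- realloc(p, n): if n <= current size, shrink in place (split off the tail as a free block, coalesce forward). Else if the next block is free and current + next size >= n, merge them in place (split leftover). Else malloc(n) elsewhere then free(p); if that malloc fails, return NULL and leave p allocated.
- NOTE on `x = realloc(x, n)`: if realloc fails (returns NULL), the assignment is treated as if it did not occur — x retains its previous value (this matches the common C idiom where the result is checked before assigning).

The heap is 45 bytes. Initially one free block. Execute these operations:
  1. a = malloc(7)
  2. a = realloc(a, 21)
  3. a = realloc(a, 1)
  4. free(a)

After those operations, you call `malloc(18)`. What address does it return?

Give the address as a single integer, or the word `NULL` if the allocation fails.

Op 1: a = malloc(7) -> a = 0; heap: [0-6 ALLOC][7-44 FREE]
Op 2: a = realloc(a, 21) -> a = 0; heap: [0-20 ALLOC][21-44 FREE]
Op 3: a = realloc(a, 1) -> a = 0; heap: [0-0 ALLOC][1-44 FREE]
Op 4: free(a) -> (freed a); heap: [0-44 FREE]
malloc(18): first-fit scan over [0-44 FREE] -> 0

Answer: 0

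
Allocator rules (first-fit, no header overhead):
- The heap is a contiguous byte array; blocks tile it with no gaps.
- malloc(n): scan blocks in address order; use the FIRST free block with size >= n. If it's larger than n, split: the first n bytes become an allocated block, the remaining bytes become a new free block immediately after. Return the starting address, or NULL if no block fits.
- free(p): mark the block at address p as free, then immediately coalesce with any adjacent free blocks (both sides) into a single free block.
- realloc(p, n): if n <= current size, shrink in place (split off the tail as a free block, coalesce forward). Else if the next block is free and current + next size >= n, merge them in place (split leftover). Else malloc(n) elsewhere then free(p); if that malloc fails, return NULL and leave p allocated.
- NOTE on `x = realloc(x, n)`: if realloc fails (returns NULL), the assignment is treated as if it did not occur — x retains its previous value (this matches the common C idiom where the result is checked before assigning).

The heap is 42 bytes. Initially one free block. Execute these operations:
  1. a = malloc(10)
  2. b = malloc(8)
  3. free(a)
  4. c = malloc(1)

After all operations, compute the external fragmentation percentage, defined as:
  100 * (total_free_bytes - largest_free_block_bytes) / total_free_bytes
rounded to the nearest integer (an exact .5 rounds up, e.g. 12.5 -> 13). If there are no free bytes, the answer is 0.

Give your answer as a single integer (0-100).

Answer: 27

Derivation:
Op 1: a = malloc(10) -> a = 0; heap: [0-9 ALLOC][10-41 FREE]
Op 2: b = malloc(8) -> b = 10; heap: [0-9 ALLOC][10-17 ALLOC][18-41 FREE]
Op 3: free(a) -> (freed a); heap: [0-9 FREE][10-17 ALLOC][18-41 FREE]
Op 4: c = malloc(1) -> c = 0; heap: [0-0 ALLOC][1-9 FREE][10-17 ALLOC][18-41 FREE]
Free blocks: [9 24] total_free=33 largest=24 -> 100*(33-24)/33 = 900/33 ≈ 27.273 -> rounds to 27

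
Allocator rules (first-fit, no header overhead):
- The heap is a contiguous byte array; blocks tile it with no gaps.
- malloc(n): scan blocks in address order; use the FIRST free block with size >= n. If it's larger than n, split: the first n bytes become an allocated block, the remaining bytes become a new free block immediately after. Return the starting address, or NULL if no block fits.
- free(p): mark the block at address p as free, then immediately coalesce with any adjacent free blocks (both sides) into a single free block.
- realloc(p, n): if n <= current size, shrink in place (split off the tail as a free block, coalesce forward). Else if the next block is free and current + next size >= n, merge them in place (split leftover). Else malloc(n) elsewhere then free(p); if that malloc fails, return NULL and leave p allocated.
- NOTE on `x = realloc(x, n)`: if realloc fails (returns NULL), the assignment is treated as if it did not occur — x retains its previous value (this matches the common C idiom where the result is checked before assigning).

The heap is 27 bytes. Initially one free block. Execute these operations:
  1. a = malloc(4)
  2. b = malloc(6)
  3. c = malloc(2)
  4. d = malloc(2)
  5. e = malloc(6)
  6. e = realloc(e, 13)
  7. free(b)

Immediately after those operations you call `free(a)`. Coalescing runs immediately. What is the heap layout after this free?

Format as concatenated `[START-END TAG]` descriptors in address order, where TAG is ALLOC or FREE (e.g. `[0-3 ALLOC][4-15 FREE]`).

Answer: [0-9 FREE][10-11 ALLOC][12-13 ALLOC][14-26 ALLOC]

Derivation:
Op 1: a = malloc(4) -> a = 0; heap: [0-3 ALLOC][4-26 FREE]
Op 2: b = malloc(6) -> b = 4; heap: [0-3 ALLOC][4-9 ALLOC][10-26 FREE]
Op 3: c = malloc(2) -> c = 10; heap: [0-3 ALLOC][4-9 ALLOC][10-11 ALLOC][12-26 FREE]
Op 4: d = malloc(2) -> d = 12; heap: [0-3 ALLOC][4-9 ALLOC][10-11 ALLOC][12-13 ALLOC][14-26 FREE]
Op 5: e = malloc(6) -> e = 14; heap: [0-3 ALLOC][4-9 ALLOC][10-11 ALLOC][12-13 ALLOC][14-19 ALLOC][20-26 FREE]
Op 6: e = realloc(e, 13) -> e = 14; heap: [0-3 ALLOC][4-9 ALLOC][10-11 ALLOC][12-13 ALLOC][14-26 ALLOC]
Op 7: free(b) -> (freed b); heap: [0-3 ALLOC][4-9 FREE][10-11 ALLOC][12-13 ALLOC][14-26 ALLOC]
free(a): a = 0 -> block [0-3 ALLOC]; mark free, coalesce with adjacent free neighbors -> [0-9 FREE][10-11 ALLOC][12-13 ALLOC][14-26 ALLOC]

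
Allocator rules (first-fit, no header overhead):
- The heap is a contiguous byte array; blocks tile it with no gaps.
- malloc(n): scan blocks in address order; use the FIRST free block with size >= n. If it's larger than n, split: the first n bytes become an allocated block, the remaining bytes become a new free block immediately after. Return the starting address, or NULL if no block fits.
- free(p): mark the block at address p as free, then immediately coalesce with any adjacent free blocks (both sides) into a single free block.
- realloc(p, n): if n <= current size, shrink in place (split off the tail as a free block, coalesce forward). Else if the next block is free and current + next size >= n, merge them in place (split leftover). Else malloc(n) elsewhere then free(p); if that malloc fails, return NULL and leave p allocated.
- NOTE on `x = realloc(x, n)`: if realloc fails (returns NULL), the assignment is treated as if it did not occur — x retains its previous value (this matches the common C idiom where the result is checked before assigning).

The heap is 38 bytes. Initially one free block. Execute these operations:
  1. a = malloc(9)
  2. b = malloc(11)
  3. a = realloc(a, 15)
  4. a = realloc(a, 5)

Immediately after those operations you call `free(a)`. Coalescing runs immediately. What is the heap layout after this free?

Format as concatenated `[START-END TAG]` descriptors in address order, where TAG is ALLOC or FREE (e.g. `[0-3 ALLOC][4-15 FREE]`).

Op 1: a = malloc(9) -> a = 0; heap: [0-8 ALLOC][9-37 FREE]
Op 2: b = malloc(11) -> b = 9; heap: [0-8 ALLOC][9-19 ALLOC][20-37 FREE]
Op 3: a = realloc(a, 15) -> a = 20; heap: [0-8 FREE][9-19 ALLOC][20-34 ALLOC][35-37 FREE]
Op 4: a = realloc(a, 5) -> a = 20; heap: [0-8 FREE][9-19 ALLOC][20-24 ALLOC][25-37 FREE]
free(a): a = 20 -> block [20-24 ALLOC]; mark free, coalesce with adjacent free neighbors -> [0-8 FREE][9-19 ALLOC][20-37 FREE]

Answer: [0-8 FREE][9-19 ALLOC][20-37 FREE]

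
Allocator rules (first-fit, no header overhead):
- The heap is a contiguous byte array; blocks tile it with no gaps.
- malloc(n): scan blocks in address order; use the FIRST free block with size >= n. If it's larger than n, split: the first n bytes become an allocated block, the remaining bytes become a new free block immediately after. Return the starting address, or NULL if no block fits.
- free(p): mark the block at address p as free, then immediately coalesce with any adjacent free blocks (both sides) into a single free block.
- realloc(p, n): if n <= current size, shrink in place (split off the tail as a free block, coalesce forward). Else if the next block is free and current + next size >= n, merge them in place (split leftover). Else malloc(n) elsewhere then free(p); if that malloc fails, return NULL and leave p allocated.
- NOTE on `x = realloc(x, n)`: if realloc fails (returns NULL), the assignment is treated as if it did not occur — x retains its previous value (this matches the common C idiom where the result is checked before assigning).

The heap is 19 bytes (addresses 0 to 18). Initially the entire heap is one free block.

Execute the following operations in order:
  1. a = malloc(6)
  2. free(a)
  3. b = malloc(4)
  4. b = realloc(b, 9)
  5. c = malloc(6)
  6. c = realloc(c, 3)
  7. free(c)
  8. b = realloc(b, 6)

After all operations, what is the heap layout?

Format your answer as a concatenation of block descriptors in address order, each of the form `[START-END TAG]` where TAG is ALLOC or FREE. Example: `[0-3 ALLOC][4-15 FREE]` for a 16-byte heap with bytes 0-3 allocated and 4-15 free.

Op 1: a = malloc(6) -> a = 0; heap: [0-5 ALLOC][6-18 FREE]
Op 2: free(a) -> (freed a); heap: [0-18 FREE]
Op 3: b = malloc(4) -> b = 0; heap: [0-3 ALLOC][4-18 FREE]
Op 4: b = realloc(b, 9) -> b = 0; heap: [0-8 ALLOC][9-18 FREE]
Op 5: c = malloc(6) -> c = 9; heap: [0-8 ALLOC][9-14 ALLOC][15-18 FREE]
Op 6: c = realloc(c, 3) -> c = 9; heap: [0-8 ALLOC][9-11 ALLOC][12-18 FREE]
Op 7: free(c) -> (freed c); heap: [0-8 ALLOC][9-18 FREE]
Op 8: b = realloc(b, 6) -> b = 0; heap: [0-5 ALLOC][6-18 FREE]

Answer: [0-5 ALLOC][6-18 FREE]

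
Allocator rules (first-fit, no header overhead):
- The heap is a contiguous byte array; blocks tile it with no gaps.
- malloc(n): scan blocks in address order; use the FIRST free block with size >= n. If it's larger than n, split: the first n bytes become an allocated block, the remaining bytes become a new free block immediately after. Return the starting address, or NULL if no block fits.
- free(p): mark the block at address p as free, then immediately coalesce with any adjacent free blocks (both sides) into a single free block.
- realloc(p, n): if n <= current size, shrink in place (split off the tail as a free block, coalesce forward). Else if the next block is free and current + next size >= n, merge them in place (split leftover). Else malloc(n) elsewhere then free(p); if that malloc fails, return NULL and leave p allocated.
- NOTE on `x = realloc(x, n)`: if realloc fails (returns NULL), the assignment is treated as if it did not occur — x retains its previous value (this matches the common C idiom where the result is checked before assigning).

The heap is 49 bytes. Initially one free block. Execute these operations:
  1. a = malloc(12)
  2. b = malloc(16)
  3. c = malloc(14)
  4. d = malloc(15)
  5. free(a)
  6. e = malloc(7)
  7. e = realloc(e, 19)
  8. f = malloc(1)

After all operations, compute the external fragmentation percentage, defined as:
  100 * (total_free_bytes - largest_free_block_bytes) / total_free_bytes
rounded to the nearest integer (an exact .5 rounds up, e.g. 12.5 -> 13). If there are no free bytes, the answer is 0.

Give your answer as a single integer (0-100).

Answer: 36

Derivation:
Op 1: a = malloc(12) -> a = 0; heap: [0-11 ALLOC][12-48 FREE]
Op 2: b = malloc(16) -> b = 12; heap: [0-11 ALLOC][12-27 ALLOC][28-48 FREE]
Op 3: c = malloc(14) -> c = 28; heap: [0-11 ALLOC][12-27 ALLOC][28-41 ALLOC][42-48 FREE]
Op 4: d = malloc(15) -> d = NULL; heap: [0-11 ALLOC][12-27 ALLOC][28-41 ALLOC][42-48 FREE]
Op 5: free(a) -> (freed a); heap: [0-11 FREE][12-27 ALLOC][28-41 ALLOC][42-48 FREE]
Op 6: e = malloc(7) -> e = 0; heap: [0-6 ALLOC][7-11 FREE][12-27 ALLOC][28-41 ALLOC][42-48 FREE]
Op 7: e = realloc(e, 19) -> NULL (e unchanged); heap: [0-6 ALLOC][7-11 FREE][12-27 ALLOC][28-41 ALLOC][42-48 FREE]
Op 8: f = malloc(1) -> f = 7; heap: [0-6 ALLOC][7-7 ALLOC][8-11 FREE][12-27 ALLOC][28-41 ALLOC][42-48 FREE]
Free blocks: [4 7] total_free=11 largest=7 -> 100*(11-7)/11 = 400/11 ≈ 36.364 -> rounds to 36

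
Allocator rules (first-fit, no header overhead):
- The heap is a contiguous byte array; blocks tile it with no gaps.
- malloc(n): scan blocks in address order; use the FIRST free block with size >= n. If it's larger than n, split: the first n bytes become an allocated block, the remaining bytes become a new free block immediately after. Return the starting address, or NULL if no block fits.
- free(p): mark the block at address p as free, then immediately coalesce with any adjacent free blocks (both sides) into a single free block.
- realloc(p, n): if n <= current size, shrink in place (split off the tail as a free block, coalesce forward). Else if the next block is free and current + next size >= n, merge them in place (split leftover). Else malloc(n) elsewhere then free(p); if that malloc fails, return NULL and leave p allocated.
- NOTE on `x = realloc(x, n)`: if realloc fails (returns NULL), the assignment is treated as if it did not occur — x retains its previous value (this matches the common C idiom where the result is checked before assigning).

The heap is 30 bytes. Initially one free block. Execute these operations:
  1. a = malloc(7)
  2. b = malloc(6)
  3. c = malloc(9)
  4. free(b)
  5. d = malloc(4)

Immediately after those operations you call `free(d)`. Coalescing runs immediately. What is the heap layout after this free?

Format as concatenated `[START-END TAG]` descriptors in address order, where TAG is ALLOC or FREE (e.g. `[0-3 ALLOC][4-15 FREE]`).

Op 1: a = malloc(7) -> a = 0; heap: [0-6 ALLOC][7-29 FREE]
Op 2: b = malloc(6) -> b = 7; heap: [0-6 ALLOC][7-12 ALLOC][13-29 FREE]
Op 3: c = malloc(9) -> c = 13; heap: [0-6 ALLOC][7-12 ALLOC][13-21 ALLOC][22-29 FREE]
Op 4: free(b) -> (freed b); heap: [0-6 ALLOC][7-12 FREE][13-21 ALLOC][22-29 FREE]
Op 5: d = malloc(4) -> d = 7; heap: [0-6 ALLOC][7-10 ALLOC][11-12 FREE][13-21 ALLOC][22-29 FREE]
free(d): d = 7 -> block [7-10 ALLOC]; mark free, coalesce with adjacent free neighbors -> [0-6 ALLOC][7-12 FREE][13-21 ALLOC][22-29 FREE]

Answer: [0-6 ALLOC][7-12 FREE][13-21 ALLOC][22-29 FREE]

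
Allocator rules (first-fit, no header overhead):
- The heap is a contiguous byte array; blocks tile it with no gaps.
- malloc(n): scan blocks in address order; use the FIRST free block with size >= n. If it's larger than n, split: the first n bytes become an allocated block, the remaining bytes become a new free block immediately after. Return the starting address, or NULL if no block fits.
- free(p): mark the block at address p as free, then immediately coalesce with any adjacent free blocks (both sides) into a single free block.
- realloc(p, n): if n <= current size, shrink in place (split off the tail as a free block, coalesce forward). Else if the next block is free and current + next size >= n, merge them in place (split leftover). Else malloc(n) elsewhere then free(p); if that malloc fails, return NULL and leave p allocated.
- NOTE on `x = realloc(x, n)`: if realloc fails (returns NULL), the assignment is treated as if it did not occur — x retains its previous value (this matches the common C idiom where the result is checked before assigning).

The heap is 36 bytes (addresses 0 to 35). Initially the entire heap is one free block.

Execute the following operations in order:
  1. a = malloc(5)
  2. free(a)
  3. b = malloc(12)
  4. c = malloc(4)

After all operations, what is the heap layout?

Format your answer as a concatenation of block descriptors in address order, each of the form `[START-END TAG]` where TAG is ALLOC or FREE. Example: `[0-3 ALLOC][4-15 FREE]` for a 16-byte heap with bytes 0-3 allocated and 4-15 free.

Op 1: a = malloc(5) -> a = 0; heap: [0-4 ALLOC][5-35 FREE]
Op 2: free(a) -> (freed a); heap: [0-35 FREE]
Op 3: b = malloc(12) -> b = 0; heap: [0-11 ALLOC][12-35 FREE]
Op 4: c = malloc(4) -> c = 12; heap: [0-11 ALLOC][12-15 ALLOC][16-35 FREE]

Answer: [0-11 ALLOC][12-15 ALLOC][16-35 FREE]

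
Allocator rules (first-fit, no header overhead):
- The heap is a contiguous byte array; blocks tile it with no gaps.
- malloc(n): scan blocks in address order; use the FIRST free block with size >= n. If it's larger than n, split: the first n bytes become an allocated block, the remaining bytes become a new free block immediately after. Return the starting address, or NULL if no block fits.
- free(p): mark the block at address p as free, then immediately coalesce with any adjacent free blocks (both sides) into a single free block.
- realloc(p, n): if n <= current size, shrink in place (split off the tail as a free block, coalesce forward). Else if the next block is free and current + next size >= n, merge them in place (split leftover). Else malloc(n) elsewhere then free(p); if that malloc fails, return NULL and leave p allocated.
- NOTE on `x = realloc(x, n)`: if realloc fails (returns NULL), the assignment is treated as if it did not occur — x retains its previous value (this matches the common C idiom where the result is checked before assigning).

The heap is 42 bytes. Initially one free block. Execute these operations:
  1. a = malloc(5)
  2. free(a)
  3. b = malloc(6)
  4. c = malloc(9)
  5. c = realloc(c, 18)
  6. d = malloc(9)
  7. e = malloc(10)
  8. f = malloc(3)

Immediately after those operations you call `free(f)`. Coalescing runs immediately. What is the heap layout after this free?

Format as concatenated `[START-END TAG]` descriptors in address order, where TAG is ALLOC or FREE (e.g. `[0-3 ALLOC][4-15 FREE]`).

Answer: [0-5 ALLOC][6-23 ALLOC][24-32 ALLOC][33-41 FREE]

Derivation:
Op 1: a = malloc(5) -> a = 0; heap: [0-4 ALLOC][5-41 FREE]
Op 2: free(a) -> (freed a); heap: [0-41 FREE]
Op 3: b = malloc(6) -> b = 0; heap: [0-5 ALLOC][6-41 FREE]
Op 4: c = malloc(9) -> c = 6; heap: [0-5 ALLOC][6-14 ALLOC][15-41 FREE]
Op 5: c = realloc(c, 18) -> c = 6; heap: [0-5 ALLOC][6-23 ALLOC][24-41 FREE]
Op 6: d = malloc(9) -> d = 24; heap: [0-5 ALLOC][6-23 ALLOC][24-32 ALLOC][33-41 FREE]
Op 7: e = malloc(10) -> e = NULL; heap: [0-5 ALLOC][6-23 ALLOC][24-32 ALLOC][33-41 FREE]
Op 8: f = malloc(3) -> f = 33; heap: [0-5 ALLOC][6-23 ALLOC][24-32 ALLOC][33-35 ALLOC][36-41 FREE]
free(f): f = 33 -> block [33-35 ALLOC]; mark free, coalesce with adjacent free neighbors -> [0-5 ALLOC][6-23 ALLOC][24-32 ALLOC][33-41 FREE]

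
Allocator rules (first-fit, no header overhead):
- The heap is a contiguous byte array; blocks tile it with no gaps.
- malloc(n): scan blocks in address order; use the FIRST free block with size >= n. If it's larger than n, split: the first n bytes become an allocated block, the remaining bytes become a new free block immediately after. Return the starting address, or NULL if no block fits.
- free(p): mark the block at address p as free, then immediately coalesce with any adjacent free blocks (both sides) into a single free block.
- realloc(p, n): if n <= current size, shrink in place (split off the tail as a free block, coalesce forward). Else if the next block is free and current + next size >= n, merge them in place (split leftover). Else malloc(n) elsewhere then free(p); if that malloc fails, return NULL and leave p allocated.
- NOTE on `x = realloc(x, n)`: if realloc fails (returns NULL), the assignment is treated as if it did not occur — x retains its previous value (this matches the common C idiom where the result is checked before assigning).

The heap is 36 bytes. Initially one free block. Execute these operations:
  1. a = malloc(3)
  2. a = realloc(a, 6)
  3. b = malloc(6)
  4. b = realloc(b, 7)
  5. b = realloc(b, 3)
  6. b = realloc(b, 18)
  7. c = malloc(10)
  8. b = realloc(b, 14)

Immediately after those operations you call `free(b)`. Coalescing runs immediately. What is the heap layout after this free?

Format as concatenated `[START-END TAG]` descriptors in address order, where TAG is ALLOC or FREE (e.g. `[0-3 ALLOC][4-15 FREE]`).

Op 1: a = malloc(3) -> a = 0; heap: [0-2 ALLOC][3-35 FREE]
Op 2: a = realloc(a, 6) -> a = 0; heap: [0-5 ALLOC][6-35 FREE]
Op 3: b = malloc(6) -> b = 6; heap: [0-5 ALLOC][6-11 ALLOC][12-35 FREE]
Op 4: b = realloc(b, 7) -> b = 6; heap: [0-5 ALLOC][6-12 ALLOC][13-35 FREE]
Op 5: b = realloc(b, 3) -> b = 6; heap: [0-5 ALLOC][6-8 ALLOC][9-35 FREE]
Op 6: b = realloc(b, 18) -> b = 6; heap: [0-5 ALLOC][6-23 ALLOC][24-35 FREE]
Op 7: c = malloc(10) -> c = 24; heap: [0-5 ALLOC][6-23 ALLOC][24-33 ALLOC][34-35 FREE]
Op 8: b = realloc(b, 14) -> b = 6; heap: [0-5 ALLOC][6-19 ALLOC][20-23 FREE][24-33 ALLOC][34-35 FREE]
free(b): b = 6 -> block [6-19 ALLOC]; mark free, coalesce with adjacent free neighbors -> [0-5 ALLOC][6-23 FREE][24-33 ALLOC][34-35 FREE]

Answer: [0-5 ALLOC][6-23 FREE][24-33 ALLOC][34-35 FREE]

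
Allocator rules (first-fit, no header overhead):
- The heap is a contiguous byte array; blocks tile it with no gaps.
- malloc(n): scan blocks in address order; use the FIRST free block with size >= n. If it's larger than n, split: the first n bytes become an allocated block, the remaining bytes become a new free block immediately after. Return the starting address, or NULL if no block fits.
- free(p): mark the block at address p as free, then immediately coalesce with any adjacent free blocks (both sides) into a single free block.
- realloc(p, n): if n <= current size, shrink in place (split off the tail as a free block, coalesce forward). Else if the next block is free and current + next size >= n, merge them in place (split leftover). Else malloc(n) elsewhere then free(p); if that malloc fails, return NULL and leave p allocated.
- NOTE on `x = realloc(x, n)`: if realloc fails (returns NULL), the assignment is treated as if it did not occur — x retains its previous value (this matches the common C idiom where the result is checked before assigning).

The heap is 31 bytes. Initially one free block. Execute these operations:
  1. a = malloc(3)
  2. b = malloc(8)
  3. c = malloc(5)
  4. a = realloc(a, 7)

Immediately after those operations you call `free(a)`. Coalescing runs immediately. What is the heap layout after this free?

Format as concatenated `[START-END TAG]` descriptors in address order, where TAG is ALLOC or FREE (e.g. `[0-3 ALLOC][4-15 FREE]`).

Op 1: a = malloc(3) -> a = 0; heap: [0-2 ALLOC][3-30 FREE]
Op 2: b = malloc(8) -> b = 3; heap: [0-2 ALLOC][3-10 ALLOC][11-30 FREE]
Op 3: c = malloc(5) -> c = 11; heap: [0-2 ALLOC][3-10 ALLOC][11-15 ALLOC][16-30 FREE]
Op 4: a = realloc(a, 7) -> a = 16; heap: [0-2 FREE][3-10 ALLOC][11-15 ALLOC][16-22 ALLOC][23-30 FREE]
free(a): a = 16 -> block [16-22 ALLOC]; mark free, coalesce with adjacent free neighbors -> [0-2 FREE][3-10 ALLOC][11-15 ALLOC][16-30 FREE]

Answer: [0-2 FREE][3-10 ALLOC][11-15 ALLOC][16-30 FREE]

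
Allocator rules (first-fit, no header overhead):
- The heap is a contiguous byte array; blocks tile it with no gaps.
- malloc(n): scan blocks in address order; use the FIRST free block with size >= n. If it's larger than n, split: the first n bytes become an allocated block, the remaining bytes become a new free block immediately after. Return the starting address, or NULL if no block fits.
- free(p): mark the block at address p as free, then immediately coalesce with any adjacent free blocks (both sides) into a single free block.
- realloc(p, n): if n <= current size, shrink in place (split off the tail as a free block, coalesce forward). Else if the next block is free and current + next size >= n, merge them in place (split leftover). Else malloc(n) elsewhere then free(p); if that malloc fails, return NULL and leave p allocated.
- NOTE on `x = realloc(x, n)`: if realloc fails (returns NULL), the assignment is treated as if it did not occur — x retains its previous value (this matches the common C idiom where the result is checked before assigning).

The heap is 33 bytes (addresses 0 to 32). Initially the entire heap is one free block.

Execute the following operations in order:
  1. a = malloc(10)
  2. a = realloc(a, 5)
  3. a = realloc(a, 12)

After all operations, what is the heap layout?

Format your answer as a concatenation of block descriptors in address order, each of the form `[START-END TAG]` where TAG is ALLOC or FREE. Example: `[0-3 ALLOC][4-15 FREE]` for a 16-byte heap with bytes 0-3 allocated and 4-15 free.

Answer: [0-11 ALLOC][12-32 FREE]

Derivation:
Op 1: a = malloc(10) -> a = 0; heap: [0-9 ALLOC][10-32 FREE]
Op 2: a = realloc(a, 5) -> a = 0; heap: [0-4 ALLOC][5-32 FREE]
Op 3: a = realloc(a, 12) -> a = 0; heap: [0-11 ALLOC][12-32 FREE]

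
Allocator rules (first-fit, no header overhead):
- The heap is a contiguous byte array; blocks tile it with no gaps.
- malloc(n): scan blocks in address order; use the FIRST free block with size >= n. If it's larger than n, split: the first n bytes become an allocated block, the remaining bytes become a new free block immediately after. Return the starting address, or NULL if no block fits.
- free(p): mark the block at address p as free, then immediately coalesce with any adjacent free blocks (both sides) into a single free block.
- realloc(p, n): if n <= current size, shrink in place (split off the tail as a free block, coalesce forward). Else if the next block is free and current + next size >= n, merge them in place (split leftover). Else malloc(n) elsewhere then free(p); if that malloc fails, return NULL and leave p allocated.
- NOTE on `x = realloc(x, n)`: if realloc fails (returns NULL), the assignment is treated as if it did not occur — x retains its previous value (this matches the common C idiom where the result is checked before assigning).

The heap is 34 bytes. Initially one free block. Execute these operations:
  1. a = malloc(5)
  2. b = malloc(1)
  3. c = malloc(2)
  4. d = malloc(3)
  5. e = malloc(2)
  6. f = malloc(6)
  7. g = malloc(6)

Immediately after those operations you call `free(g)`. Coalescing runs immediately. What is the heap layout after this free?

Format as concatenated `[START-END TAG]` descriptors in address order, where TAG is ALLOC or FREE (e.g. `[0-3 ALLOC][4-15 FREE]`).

Answer: [0-4 ALLOC][5-5 ALLOC][6-7 ALLOC][8-10 ALLOC][11-12 ALLOC][13-18 ALLOC][19-33 FREE]

Derivation:
Op 1: a = malloc(5) -> a = 0; heap: [0-4 ALLOC][5-33 FREE]
Op 2: b = malloc(1) -> b = 5; heap: [0-4 ALLOC][5-5 ALLOC][6-33 FREE]
Op 3: c = malloc(2) -> c = 6; heap: [0-4 ALLOC][5-5 ALLOC][6-7 ALLOC][8-33 FREE]
Op 4: d = malloc(3) -> d = 8; heap: [0-4 ALLOC][5-5 ALLOC][6-7 ALLOC][8-10 ALLOC][11-33 FREE]
Op 5: e = malloc(2) -> e = 11; heap: [0-4 ALLOC][5-5 ALLOC][6-7 ALLOC][8-10 ALLOC][11-12 ALLOC][13-33 FREE]
Op 6: f = malloc(6) -> f = 13; heap: [0-4 ALLOC][5-5 ALLOC][6-7 ALLOC][8-10 ALLOC][11-12 ALLOC][13-18 ALLOC][19-33 FREE]
Op 7: g = malloc(6) -> g = 19; heap: [0-4 ALLOC][5-5 ALLOC][6-7 ALLOC][8-10 ALLOC][11-12 ALLOC][13-18 ALLOC][19-24 ALLOC][25-33 FREE]
free(g): g = 19 -> block [19-24 ALLOC]; mark free, coalesce with adjacent free neighbors -> [0-4 ALLOC][5-5 ALLOC][6-7 ALLOC][8-10 ALLOC][11-12 ALLOC][13-18 ALLOC][19-33 FREE]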